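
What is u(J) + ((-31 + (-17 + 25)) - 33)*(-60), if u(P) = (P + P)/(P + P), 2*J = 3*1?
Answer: 3361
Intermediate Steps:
J = 3/2 (J = (3*1)/2 = (1/2)*3 = 3/2 ≈ 1.5000)
u(P) = 1 (u(P) = (2*P)/((2*P)) = (2*P)*(1/(2*P)) = 1)
u(J) + ((-31 + (-17 + 25)) - 33)*(-60) = 1 + ((-31 + (-17 + 25)) - 33)*(-60) = 1 + ((-31 + 8) - 33)*(-60) = 1 + (-23 - 33)*(-60) = 1 - 56*(-60) = 1 + 3360 = 3361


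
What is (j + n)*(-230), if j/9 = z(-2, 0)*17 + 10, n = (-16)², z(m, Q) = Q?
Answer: -79580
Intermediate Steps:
n = 256
j = 90 (j = 9*(0*17 + 10) = 9*(0 + 10) = 9*10 = 90)
(j + n)*(-230) = (90 + 256)*(-230) = 346*(-230) = -79580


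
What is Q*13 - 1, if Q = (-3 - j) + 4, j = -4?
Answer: 64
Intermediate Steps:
Q = 5 (Q = (-3 - 1*(-4)) + 4 = (-3 + 4) + 4 = 1 + 4 = 5)
Q*13 - 1 = 5*13 - 1 = 65 - 1 = 64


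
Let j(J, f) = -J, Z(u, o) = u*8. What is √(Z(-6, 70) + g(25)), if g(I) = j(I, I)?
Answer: I*√73 ≈ 8.544*I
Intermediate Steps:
Z(u, o) = 8*u
g(I) = -I
√(Z(-6, 70) + g(25)) = √(8*(-6) - 1*25) = √(-48 - 25) = √(-73) = I*√73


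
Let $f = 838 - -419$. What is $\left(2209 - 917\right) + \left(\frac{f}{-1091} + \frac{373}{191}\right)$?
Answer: $\frac{269395108}{208381} \approx 1292.8$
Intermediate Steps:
$f = 1257$ ($f = 838 + 419 = 1257$)
$\left(2209 - 917\right) + \left(\frac{f}{-1091} + \frac{373}{191}\right) = \left(2209 - 917\right) + \left(\frac{1257}{-1091} + \frac{373}{191}\right) = 1292 + \left(1257 \left(- \frac{1}{1091}\right) + 373 \cdot \frac{1}{191}\right) = 1292 + \left(- \frac{1257}{1091} + \frac{373}{191}\right) = 1292 + \frac{166856}{208381} = \frac{269395108}{208381}$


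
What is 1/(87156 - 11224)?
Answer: 1/75932 ≈ 1.3170e-5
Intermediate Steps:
1/(87156 - 11224) = 1/75932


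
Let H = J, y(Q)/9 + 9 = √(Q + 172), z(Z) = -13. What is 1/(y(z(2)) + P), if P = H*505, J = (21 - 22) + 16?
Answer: 2498/18715719 - √159/6238573 ≈ 0.00013145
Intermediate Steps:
J = 15 (J = -1 + 16 = 15)
y(Q) = -81 + 9*√(172 + Q) (y(Q) = -81 + 9*√(Q + 172) = -81 + 9*√(172 + Q))
H = 15
P = 7575 (P = 15*505 = 7575)
1/(y(z(2)) + P) = 1/((-81 + 9*√(172 - 13)) + 7575) = 1/((-81 + 9*√159) + 7575) = 1/(7494 + 9*√159)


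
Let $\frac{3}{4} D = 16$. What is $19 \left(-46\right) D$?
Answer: $- \frac{55936}{3} \approx -18645.0$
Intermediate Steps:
$D = \frac{64}{3}$ ($D = \frac{4}{3} \cdot 16 = \frac{64}{3} \approx 21.333$)
$19 \left(-46\right) D = 19 \left(-46\right) \frac{64}{3} = \left(-874\right) \frac{64}{3} = - \frac{55936}{3}$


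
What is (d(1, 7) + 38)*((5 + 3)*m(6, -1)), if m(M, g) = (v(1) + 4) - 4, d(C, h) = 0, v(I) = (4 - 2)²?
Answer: 1216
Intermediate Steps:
v(I) = 4 (v(I) = 2² = 4)
m(M, g) = 4 (m(M, g) = (4 + 4) - 4 = 8 - 4 = 4)
(d(1, 7) + 38)*((5 + 3)*m(6, -1)) = (0 + 38)*((5 + 3)*4) = 38*(8*4) = 38*32 = 1216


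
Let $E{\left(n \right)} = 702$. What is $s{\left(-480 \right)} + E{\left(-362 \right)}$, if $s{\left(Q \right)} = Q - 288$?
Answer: $-66$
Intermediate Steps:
$s{\left(Q \right)} = -288 + Q$
$s{\left(-480 \right)} + E{\left(-362 \right)} = \left(-288 - 480\right) + 702 = -768 + 702 = -66$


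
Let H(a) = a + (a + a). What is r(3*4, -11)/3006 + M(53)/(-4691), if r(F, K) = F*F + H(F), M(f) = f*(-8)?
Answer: 117718/783397 ≈ 0.15027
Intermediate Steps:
H(a) = 3*a (H(a) = a + 2*a = 3*a)
M(f) = -8*f
r(F, K) = F**2 + 3*F (r(F, K) = F*F + 3*F = F**2 + 3*F)
r(3*4, -11)/3006 + M(53)/(-4691) = ((3*4)*(3 + 3*4))/3006 - 8*53/(-4691) = (12*(3 + 12))*(1/3006) - 424*(-1/4691) = (12*15)*(1/3006) + 424/4691 = 180*(1/3006) + 424/4691 = 10/167 + 424/4691 = 117718/783397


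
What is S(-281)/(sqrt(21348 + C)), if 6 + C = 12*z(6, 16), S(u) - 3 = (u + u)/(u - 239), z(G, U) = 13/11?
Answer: 1061*sqrt(287122)/20359560 ≈ 0.027924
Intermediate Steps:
z(G, U) = 13/11 (z(G, U) = 13*(1/11) = 13/11)
S(u) = 3 + 2*u/(-239 + u) (S(u) = 3 + (u + u)/(u - 239) = 3 + (2*u)/(-239 + u) = 3 + 2*u/(-239 + u))
C = 90/11 (C = -6 + 12*(13/11) = -6 + 156/11 = 90/11 ≈ 8.1818)
S(-281)/(sqrt(21348 + C)) = ((-717 + 5*(-281))/(-239 - 281))/(sqrt(21348 + 90/11)) = ((-717 - 1405)/(-520))/(sqrt(234918/11)) = (-1/520*(-2122))/((3*sqrt(287122)/11)) = 1061*(sqrt(287122)/78306)/260 = 1061*sqrt(287122)/20359560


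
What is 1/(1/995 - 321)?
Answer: -995/319394 ≈ -0.0031153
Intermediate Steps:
1/(1/995 - 321) = 1/(-319394/995) = -995/319394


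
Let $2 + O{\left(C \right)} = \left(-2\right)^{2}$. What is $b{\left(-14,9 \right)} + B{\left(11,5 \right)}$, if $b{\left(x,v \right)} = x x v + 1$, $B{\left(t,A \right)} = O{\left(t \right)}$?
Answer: $1767$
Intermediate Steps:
$O{\left(C \right)} = 2$ ($O{\left(C \right)} = -2 + \left(-2\right)^{2} = -2 + 4 = 2$)
$B{\left(t,A \right)} = 2$
$b{\left(x,v \right)} = 1 + v x^{2}$ ($b{\left(x,v \right)} = x^{2} v + 1 = v x^{2} + 1 = 1 + v x^{2}$)
$b{\left(-14,9 \right)} + B{\left(11,5 \right)} = \left(1 + 9 \left(-14\right)^{2}\right) + 2 = \left(1 + 9 \cdot 196\right) + 2 = \left(1 + 1764\right) + 2 = 1765 + 2 = 1767$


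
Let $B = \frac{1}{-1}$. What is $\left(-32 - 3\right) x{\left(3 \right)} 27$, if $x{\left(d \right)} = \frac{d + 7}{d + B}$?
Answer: $-4725$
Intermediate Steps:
$B = -1$
$x{\left(d \right)} = \frac{7 + d}{-1 + d}$ ($x{\left(d \right)} = \frac{d + 7}{d - 1} = \frac{7 + d}{-1 + d}$)
$\left(-32 - 3\right) x{\left(3 \right)} 27 = \left(-32 - 3\right) \frac{7 + 3}{-1 + 3} \cdot 27 = \left(-32 - 3\right) \frac{1}{2} \cdot 10 \cdot 27 = - 35 \cdot \frac{1}{2} \cdot 10 \cdot 27 = \left(-35\right) 5 \cdot 27 = \left(-175\right) 27 = -4725$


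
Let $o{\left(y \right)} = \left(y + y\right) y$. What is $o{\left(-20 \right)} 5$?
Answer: $4000$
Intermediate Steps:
$o{\left(y \right)} = 2 y^{2}$ ($o{\left(y \right)} = 2 y y = 2 y^{2}$)
$o{\left(-20 \right)} 5 = 2 \left(-20\right)^{2} \cdot 5 = 2 \cdot 400 \cdot 5 = 800 \cdot 5 = 4000$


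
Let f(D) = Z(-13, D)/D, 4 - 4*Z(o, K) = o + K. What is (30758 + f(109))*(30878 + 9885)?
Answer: 136661993037/109 ≈ 1.2538e+9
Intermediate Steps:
Z(o, K) = 1 - K/4 - o/4 (Z(o, K) = 1 - (o + K)/4 = 1 - (K + o)/4 = 1 + (-K/4 - o/4) = 1 - K/4 - o/4)
f(D) = (17/4 - D/4)/D (f(D) = (1 - D/4 - ¼*(-13))/D = (1 - D/4 + 13/4)/D = (17/4 - D/4)/D)
(30758 + f(109))*(30878 + 9885) = (30758 + (¼)*(17 - 1*109)/109)*(30878 + 9885) = (30758 + (¼)*(1/109)*(17 - 109))*40763 = (30758 + (¼)*(1/109)*(-92))*40763 = (30758 - 23/109)*40763 = (3352599/109)*40763 = 136661993037/109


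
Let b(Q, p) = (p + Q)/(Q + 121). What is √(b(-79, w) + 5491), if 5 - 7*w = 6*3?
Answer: √2420682/21 ≈ 74.088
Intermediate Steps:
w = -13/7 (w = 5/7 - 6*3/7 = 5/7 - ⅐*18 = 5/7 - 18/7 = -13/7 ≈ -1.8571)
b(Q, p) = (Q + p)/(121 + Q)
√(b(-79, w) + 5491) = √((-79 - 13/7)/(121 - 79) + 5491) = √(-566/7/42 + 5491) = √((1/42)*(-566/7) + 5491) = √(-283/147 + 5491) = √(806894/147) = √2420682/21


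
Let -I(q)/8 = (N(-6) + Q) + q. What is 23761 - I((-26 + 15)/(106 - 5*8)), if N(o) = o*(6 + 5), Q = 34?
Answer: 70511/3 ≈ 23504.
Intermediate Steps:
N(o) = 11*o (N(o) = o*11 = 11*o)
I(q) = 256 - 8*q (I(q) = -8*((11*(-6) + 34) + q) = -8*((-66 + 34) + q) = -8*(-32 + q) = 256 - 8*q)
23761 - I((-26 + 15)/(106 - 5*8)) = 23761 - (256 - 8*(-26 + 15)/(106 - 5*8)) = 23761 - (256 - (-88)/(106 - 40)) = 23761 - (256 - (-88)/66) = 23761 - (256 - 8*(-⅙)) = 23761 - (256 + 4/3) = 23761 - 1*772/3 = 23761 - 772/3 = 70511/3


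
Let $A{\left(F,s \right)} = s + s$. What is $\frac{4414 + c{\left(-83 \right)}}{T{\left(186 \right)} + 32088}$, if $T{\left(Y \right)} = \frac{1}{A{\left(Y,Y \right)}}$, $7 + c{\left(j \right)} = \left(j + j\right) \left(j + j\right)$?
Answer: $\frac{11890236}{11936737} \approx 0.9961$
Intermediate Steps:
$A{\left(F,s \right)} = 2 s$
$c{\left(j \right)} = -7 + 4 j^{2}$ ($c{\left(j \right)} = -7 + \left(j + j\right) \left(j + j\right) = -7 + 2 j 2 j = -7 + 4 j^{2}$)
$T{\left(Y \right)} = \frac{1}{2 Y}$
$\frac{4414 + c{\left(-83 \right)}}{T{\left(186 \right)} + 32088} = \frac{4414 - \left(7 - 4 \left(-83\right)^{2}\right)}{\frac{1}{2 \cdot 186} + 32088} = \frac{4414 + \left(-7 + 4 \cdot 6889\right)}{\frac{1}{2} \cdot \frac{1}{186} + 32088} = \frac{4414 + \left(-7 + 27556\right)}{\frac{1}{372} + 32088} = \frac{4414 + 27549}{\frac{11936737}{372}} = 31963 \cdot \frac{372}{11936737} = \frac{11890236}{11936737}$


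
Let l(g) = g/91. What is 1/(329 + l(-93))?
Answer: 91/29846 ≈ 0.0030490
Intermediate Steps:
l(g) = g/91 (l(g) = g*(1/91) = g/91)
1/(329 + l(-93)) = 1/(329 + (1/91)*(-93)) = 1/(329 - 93/91) = 1/(29846/91) = 91/29846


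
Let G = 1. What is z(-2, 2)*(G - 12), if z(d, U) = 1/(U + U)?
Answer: -11/4 ≈ -2.7500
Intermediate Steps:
z(d, U) = 1/(2*U)
z(-2, 2)*(G - 12) = ((½)/2)*(1 - 12) = ((½)*(½))*(-11) = (¼)*(-11) = -11/4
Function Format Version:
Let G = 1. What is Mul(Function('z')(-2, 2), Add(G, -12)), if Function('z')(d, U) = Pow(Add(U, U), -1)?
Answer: Rational(-11, 4) ≈ -2.7500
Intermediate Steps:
Function('z')(d, U) = Mul(Rational(1, 2), Pow(U, -1)) (Function('z')(d, U) = Pow(Mul(2, U), -1) = Mul(Rational(1, 2), Pow(U, -1)))
Mul(Function('z')(-2, 2), Add(G, -12)) = Mul(Mul(Rational(1, 2), Pow(2, -1)), Add(1, -12)) = Mul(Mul(Rational(1, 2), Rational(1, 2)), -11) = Mul(Rational(1, 4), -11) = Rational(-11, 4)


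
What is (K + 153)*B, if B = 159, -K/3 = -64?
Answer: 54855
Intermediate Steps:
K = 192 (K = -3*(-64) = 192)
(K + 153)*B = (192 + 153)*159 = 345*159 = 54855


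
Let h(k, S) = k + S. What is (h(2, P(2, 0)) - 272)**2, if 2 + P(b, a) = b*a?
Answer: 73984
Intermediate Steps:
P(b, a) = -2 + a*b (P(b, a) = -2 + b*a = -2 + a*b)
h(k, S) = S + k
(h(2, P(2, 0)) - 272)**2 = (((-2 + 0*2) + 2) - 272)**2 = (((-2 + 0) + 2) - 272)**2 = ((-2 + 2) - 272)**2 = (0 - 272)**2 = (-272)**2 = 73984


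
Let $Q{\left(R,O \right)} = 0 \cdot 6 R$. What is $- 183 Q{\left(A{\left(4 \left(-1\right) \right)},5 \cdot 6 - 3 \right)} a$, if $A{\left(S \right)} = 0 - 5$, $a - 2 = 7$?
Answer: $0$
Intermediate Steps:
$a = 9$ ($a = 2 + 7 = 9$)
$A{\left(S \right)} = -5$ ($A{\left(S \right)} = 0 - 5 = -5$)
$Q{\left(R,O \right)} = 0$ ($Q{\left(R,O \right)} = 0 R = 0$)
$- 183 Q{\left(A{\left(4 \left(-1\right) \right)},5 \cdot 6 - 3 \right)} a = \left(-183\right) 0 \cdot 9 = 0 \cdot 9 = 0$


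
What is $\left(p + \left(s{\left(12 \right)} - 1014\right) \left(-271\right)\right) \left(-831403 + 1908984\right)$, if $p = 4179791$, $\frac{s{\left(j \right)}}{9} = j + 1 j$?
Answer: $4737098877469$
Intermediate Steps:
$s{\left(j \right)} = 18 j$ ($s{\left(j \right)} = 9 \left(j + 1 j\right) = 9 \left(j + j\right) = 9 \cdot 2 j = 18 j$)
$\left(p + \left(s{\left(12 \right)} - 1014\right) \left(-271\right)\right) \left(-831403 + 1908984\right) = \left(4179791 + \left(18 \cdot 12 - 1014\right) \left(-271\right)\right) \left(-831403 + 1908984\right) = \left(4179791 + \left(216 - 1014\right) \left(-271\right)\right) 1077581 = \left(4179791 - -216258\right) 1077581 = \left(4179791 + 216258\right) 1077581 = 4396049 \cdot 1077581 = 4737098877469$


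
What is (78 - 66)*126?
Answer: 1512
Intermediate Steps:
(78 - 66)*126 = 12*126 = 1512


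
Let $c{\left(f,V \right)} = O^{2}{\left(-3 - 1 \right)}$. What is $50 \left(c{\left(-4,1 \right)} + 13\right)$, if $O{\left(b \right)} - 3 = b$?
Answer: $700$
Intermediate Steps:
$O{\left(b \right)} = 3 + b$
$c{\left(f,V \right)} = 1$ ($c{\left(f,V \right)} = \left(3 - 4\right)^{2} = \left(-1\right)^{2} = 1$)
$50 \left(c{\left(-4,1 \right)} + 13\right) = 50 \left(1 + 13\right) = 50 \cdot 14 = 700$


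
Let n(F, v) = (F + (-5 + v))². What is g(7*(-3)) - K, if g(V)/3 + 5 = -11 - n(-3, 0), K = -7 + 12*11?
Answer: -365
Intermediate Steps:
n(F, v) = (-5 + F + v)²
K = 125 (K = -7 + 132 = 125)
g(V) = -240 (g(V) = -15 + 3*(-11 - (-5 - 3 + 0)²) = -15 + 3*(-11 - 1*(-8)²) = -15 + 3*(-11 - 1*64) = -15 + 3*(-11 - 64) = -15 + 3*(-75) = -15 - 225 = -240)
g(7*(-3)) - K = -240 - 1*125 = -240 - 125 = -365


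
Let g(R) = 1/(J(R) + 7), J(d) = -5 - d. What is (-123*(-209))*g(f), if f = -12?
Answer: 25707/14 ≈ 1836.2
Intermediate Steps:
g(R) = 1/(2 - R) (g(R) = 1/((-5 - R) + 7) = 1/(2 - R))
(-123*(-209))*g(f) = (-123*(-209))*(-1/(-2 - 12)) = 25707*(-1/(-14)) = 25707*(-1*(-1/14)) = 25707*(1/14) = 25707/14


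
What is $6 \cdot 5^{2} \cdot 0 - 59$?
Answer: $-59$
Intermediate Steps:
$6 \cdot 5^{2} \cdot 0 - 59 = 6 \cdot 25 \cdot 0 - 59 = 150 \cdot 0 - 59 = 0 - 59 = -59$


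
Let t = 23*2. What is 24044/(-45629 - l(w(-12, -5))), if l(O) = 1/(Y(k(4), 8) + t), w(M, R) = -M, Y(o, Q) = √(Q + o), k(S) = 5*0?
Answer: -2312695655032/4388872089097 - 48088*√2/4388872089097 ≈ -0.52695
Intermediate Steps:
k(S) = 0
t = 46
l(O) = 1/(46 + 2*√2) (l(O) = 1/(√(8 + 0) + 46) = 1/(√8 + 46) = 1/(2*√2 + 46) = 1/(46 + 2*√2))
24044/(-45629 - l(w(-12, -5))) = 24044/(-45629 - (23/1054 - √2/1054)) = 24044/(-45629 + (-23/1054 + √2/1054)) = 24044/(-48092989/1054 + √2/1054)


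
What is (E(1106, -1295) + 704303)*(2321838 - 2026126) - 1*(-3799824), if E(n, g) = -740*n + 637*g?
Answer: -277685145200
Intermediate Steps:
(E(1106, -1295) + 704303)*(2321838 - 2026126) - 1*(-3799824) = ((-740*1106 + 637*(-1295)) + 704303)*(2321838 - 2026126) - 1*(-3799824) = ((-818440 - 824915) + 704303)*295712 + 3799824 = (-1643355 + 704303)*295712 + 3799824 = -939052*295712 + 3799824 = -277688945024 + 3799824 = -277685145200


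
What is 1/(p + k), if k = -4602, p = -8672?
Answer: -1/13274 ≈ -7.5335e-5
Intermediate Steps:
1/(p + k) = 1/(-8672 - 4602) = 1/(-13274) = -1/13274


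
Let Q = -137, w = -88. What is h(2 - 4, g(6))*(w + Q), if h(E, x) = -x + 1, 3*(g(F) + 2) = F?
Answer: -225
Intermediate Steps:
g(F) = -2 + F/3
h(E, x) = 1 - x
h(2 - 4, g(6))*(w + Q) = (1 - (-2 + (1/3)*6))*(-88 - 137) = (1 - (-2 + 2))*(-225) = (1 - 1*0)*(-225) = (1 + 0)*(-225) = 1*(-225) = -225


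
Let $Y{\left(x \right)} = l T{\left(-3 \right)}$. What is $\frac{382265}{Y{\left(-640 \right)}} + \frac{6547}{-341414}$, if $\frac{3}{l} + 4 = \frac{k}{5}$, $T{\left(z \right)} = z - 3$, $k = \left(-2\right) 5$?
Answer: $\frac{130510603069}{1024242} \approx 1.2742 \cdot 10^{5}$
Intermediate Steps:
$k = -10$
$T{\left(z \right)} = -3 + z$
$l = - \frac{1}{2}$ ($l = \frac{3}{-4 - \frac{10}{5}} = \frac{3}{-4 - 2} = \frac{3}{-6} = 3 \left(- \frac{1}{6}\right) = - \frac{1}{2} \approx -0.5$)
$Y{\left(x \right)} = 3$ ($Y{\left(x \right)} = - \frac{-3 - 3}{2} = \left(- \frac{1}{2}\right) \left(-6\right) = 3$)
$\frac{382265}{Y{\left(-640 \right)}} + \frac{6547}{-341414} = \frac{382265}{3} + \frac{6547}{-341414} = 382265 \cdot \frac{1}{3} + 6547 \left(- \frac{1}{341414}\right) = \frac{382265}{3} - \frac{6547}{341414} = \frac{130510603069}{1024242}$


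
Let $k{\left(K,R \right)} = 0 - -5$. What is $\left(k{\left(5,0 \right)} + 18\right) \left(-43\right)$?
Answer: $-989$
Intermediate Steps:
$k{\left(K,R \right)} = 5$ ($k{\left(K,R \right)} = 0 + 5 = 5$)
$\left(k{\left(5,0 \right)} + 18\right) \left(-43\right) = \left(5 + 18\right) \left(-43\right) = 23 \left(-43\right) = -989$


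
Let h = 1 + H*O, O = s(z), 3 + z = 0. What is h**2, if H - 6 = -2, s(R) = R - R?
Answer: 1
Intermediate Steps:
z = -3 (z = -3 + 0 = -3)
s(R) = 0
H = 4 (H = 6 - 2 = 4)
O = 0
h = 1 (h = 1 + 4*0 = 1 + 0 = 1)
h**2 = 1**2 = 1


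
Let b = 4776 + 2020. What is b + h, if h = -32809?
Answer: -26013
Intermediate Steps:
b = 6796
b + h = 6796 - 32809 = -26013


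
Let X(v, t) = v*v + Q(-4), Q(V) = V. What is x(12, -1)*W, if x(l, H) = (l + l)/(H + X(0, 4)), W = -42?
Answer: 1008/5 ≈ 201.60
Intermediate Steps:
X(v, t) = -4 + v² (X(v, t) = v*v - 4 = v² - 4 = -4 + v²)
x(l, H) = 2*l/(-4 + H) (x(l, H) = (l + l)/(H + (-4 + 0²)) = (2*l)/(H + (-4 + 0)) = (2*l)/(H - 4) = (2*l)/(-4 + H) = 2*l/(-4 + H))
x(12, -1)*W = (2*12/(-4 - 1))*(-42) = (2*12/(-5))*(-42) = (2*12*(-⅕))*(-42) = -24/5*(-42) = 1008/5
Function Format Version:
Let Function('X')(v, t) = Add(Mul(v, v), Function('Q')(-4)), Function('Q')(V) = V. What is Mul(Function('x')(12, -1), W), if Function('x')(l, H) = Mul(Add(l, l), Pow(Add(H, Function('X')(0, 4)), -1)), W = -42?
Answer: Rational(1008, 5) ≈ 201.60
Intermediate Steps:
Function('X')(v, t) = Add(-4, Pow(v, 2)) (Function('X')(v, t) = Add(Mul(v, v), -4) = Add(Pow(v, 2), -4) = Add(-4, Pow(v, 2)))
Function('x')(l, H) = Mul(2, l, Pow(Add(-4, H), -1)) (Function('x')(l, H) = Mul(Add(l, l), Pow(Add(H, Add(-4, Pow(0, 2))), -1)) = Mul(Mul(2, l), Pow(Add(H, Add(-4, 0)), -1)) = Mul(Mul(2, l), Pow(Add(H, -4), -1)) = Mul(Mul(2, l), Pow(Add(-4, H), -1)) = Mul(2, l, Pow(Add(-4, H), -1)))
Mul(Function('x')(12, -1), W) = Mul(Mul(2, 12, Pow(Add(-4, -1), -1)), -42) = Mul(Mul(2, 12, Pow(-5, -1)), -42) = Mul(Mul(2, 12, Rational(-1, 5)), -42) = Mul(Rational(-24, 5), -42) = Rational(1008, 5)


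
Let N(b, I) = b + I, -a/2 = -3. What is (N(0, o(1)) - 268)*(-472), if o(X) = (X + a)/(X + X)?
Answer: 124844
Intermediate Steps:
a = 6 (a = -2*(-3) = 6)
o(X) = (6 + X)/(2*X) (o(X) = (X + 6)/(X + X) = (6 + X)/((2*X)) = (6 + X)*(1/(2*X)) = (6 + X)/(2*X))
N(b, I) = I + b
(N(0, o(1)) - 268)*(-472) = (((½)*(6 + 1)/1 + 0) - 268)*(-472) = (((½)*1*7 + 0) - 268)*(-472) = ((7/2 + 0) - 268)*(-472) = (7/2 - 268)*(-472) = -529/2*(-472) = 124844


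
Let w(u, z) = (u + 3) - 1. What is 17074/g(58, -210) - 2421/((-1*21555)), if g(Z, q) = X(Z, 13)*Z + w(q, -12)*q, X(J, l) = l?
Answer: 26422488/53209715 ≈ 0.49657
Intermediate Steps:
w(u, z) = 2 + u (w(u, z) = (3 + u) - 1 = 2 + u)
g(Z, q) = 13*Z + q*(2 + q) (g(Z, q) = 13*Z + (2 + q)*q = 13*Z + q*(2 + q))
17074/g(58, -210) - 2421/((-1*21555)) = 17074/(13*58 - 210*(2 - 210)) - 2421/((-1*21555)) = 17074/(754 - 210*(-208)) - 2421/(-21555) = 17074/(754 + 43680) - 2421*(-1/21555) = 17074/44434 + 269/2395 = 17074*(1/44434) + 269/2395 = 8537/22217 + 269/2395 = 26422488/53209715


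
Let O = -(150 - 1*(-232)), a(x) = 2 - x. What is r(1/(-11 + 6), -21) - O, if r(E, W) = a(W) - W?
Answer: 426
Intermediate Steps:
r(E, W) = 2 - 2*W (r(E, W) = (2 - W) - W = 2 - 2*W)
O = -382 (O = -(150 + 232) = -1*382 = -382)
r(1/(-11 + 6), -21) - O = (2 - 2*(-21)) - 1*(-382) = (2 + 42) + 382 = 44 + 382 = 426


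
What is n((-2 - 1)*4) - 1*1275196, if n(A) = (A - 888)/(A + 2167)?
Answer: -549609656/431 ≈ -1.2752e+6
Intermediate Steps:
n(A) = (-888 + A)/(2167 + A)
n((-2 - 1)*4) - 1*1275196 = (-888 + (-2 - 1)*4)/(2167 + (-2 - 1)*4) - 1*1275196 = (-888 - 3*4)/(2167 - 3*4) - 1275196 = (-888 - 12)/(2167 - 12) - 1275196 = -900/2155 - 1275196 = (1/2155)*(-900) - 1275196 = -180/431 - 1275196 = -549609656/431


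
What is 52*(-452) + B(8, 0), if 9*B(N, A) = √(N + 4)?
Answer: -23504 + 2*√3/9 ≈ -23504.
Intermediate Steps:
B(N, A) = √(4 + N)/9 (B(N, A) = √(N + 4)/9 = √(4 + N)/9)
52*(-452) + B(8, 0) = 52*(-452) + √(4 + 8)/9 = -23504 + √12/9 = -23504 + (2*√3)/9 = -23504 + 2*√3/9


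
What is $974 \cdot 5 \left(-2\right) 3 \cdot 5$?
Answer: $-146100$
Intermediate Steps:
$974 \cdot 5 \left(-2\right) 3 \cdot 5 = 974 \left(\left(-10\right) 15\right) = 974 \left(-150\right) = -146100$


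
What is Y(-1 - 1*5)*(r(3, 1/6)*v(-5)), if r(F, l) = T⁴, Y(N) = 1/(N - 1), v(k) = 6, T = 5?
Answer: -3750/7 ≈ -535.71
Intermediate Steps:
Y(N) = 1/(-1 + N)
r(F, l) = 625 (r(F, l) = 5⁴ = 625)
Y(-1 - 1*5)*(r(3, 1/6)*v(-5)) = (625*6)/(-1 + (-1 - 1*5)) = 3750/(-1 + (-1 - 5)) = 3750/(-1 - 6) = 3750/(-7) = -⅐*3750 = -3750/7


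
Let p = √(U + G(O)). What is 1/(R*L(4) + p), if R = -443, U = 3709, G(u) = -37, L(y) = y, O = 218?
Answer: -443/784078 - 3*√102/1568156 ≈ -0.00058432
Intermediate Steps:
p = 6*√102 (p = √(3709 - 37) = √3672 = 6*√102 ≈ 60.597)
1/(R*L(4) + p) = 1/(-443*4 + 6*√102) = 1/(-1772 + 6*√102)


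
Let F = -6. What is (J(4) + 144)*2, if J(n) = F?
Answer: 276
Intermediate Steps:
J(n) = -6
(J(4) + 144)*2 = (-6 + 144)*2 = 138*2 = 276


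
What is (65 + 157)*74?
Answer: 16428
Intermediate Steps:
(65 + 157)*74 = 222*74 = 16428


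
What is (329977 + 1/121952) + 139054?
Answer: 57199268513/121952 ≈ 4.6903e+5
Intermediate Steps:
(329977 + 1/121952) + 139054 = 40241355105/121952 + 139054 = 57199268513/121952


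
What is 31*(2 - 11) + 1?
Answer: -278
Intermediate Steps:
31*(2 - 11) + 1 = 31*(-9) + 1 = -279 + 1 = -278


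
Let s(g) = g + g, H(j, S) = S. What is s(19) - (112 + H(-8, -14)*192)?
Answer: 2614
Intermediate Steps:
s(g) = 2*g
s(19) - (112 + H(-8, -14)*192) = 2*19 - (112 - 14*192) = 38 - (112 - 2688) = 38 - 1*(-2576) = 38 + 2576 = 2614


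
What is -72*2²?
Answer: -288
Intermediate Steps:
-72*2² = -72*4 = -288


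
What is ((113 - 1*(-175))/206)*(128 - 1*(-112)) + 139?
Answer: 48877/103 ≈ 474.53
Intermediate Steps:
((113 - 1*(-175))/206)*(128 - 1*(-112)) + 139 = ((113 + 175)*(1/206))*(128 + 112) + 139 = (288*(1/206))*240 + 139 = (144/103)*240 + 139 = 34560/103 + 139 = 48877/103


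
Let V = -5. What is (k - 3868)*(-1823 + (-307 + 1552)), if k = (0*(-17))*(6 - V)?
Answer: 2235704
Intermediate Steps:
k = 0 (k = (0*(-17))*(6 - 1*(-5)) = 0*(6 + 5) = 0*11 = 0)
(k - 3868)*(-1823 + (-307 + 1552)) = (0 - 3868)*(-1823 + (-307 + 1552)) = -3868*(-1823 + 1245) = -3868*(-578) = 2235704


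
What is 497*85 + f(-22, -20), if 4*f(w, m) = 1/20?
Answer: 3379601/80 ≈ 42245.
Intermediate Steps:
f(w, m) = 1/80 (f(w, m) = (1/4)/20 = (1/4)*(1/20) = 1/80)
497*85 + f(-22, -20) = 497*85 + 1/80 = 42245 + 1/80 = 3379601/80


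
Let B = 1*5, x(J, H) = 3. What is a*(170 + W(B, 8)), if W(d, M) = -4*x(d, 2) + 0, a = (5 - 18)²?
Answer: 26702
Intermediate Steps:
B = 5
a = 169 (a = (-13)² = 169)
W(d, M) = -12 (W(d, M) = -4*3 + 0 = -12 + 0 = -12)
a*(170 + W(B, 8)) = 169*(170 - 12) = 169*158 = 26702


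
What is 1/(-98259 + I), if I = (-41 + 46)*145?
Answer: -1/97534 ≈ -1.0253e-5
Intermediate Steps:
I = 725 (I = 5*145 = 725)
1/(-98259 + I) = 1/(-98259 + 725) = 1/(-97534) = -1/97534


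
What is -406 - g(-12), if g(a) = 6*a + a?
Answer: -322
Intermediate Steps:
g(a) = 7*a
-406 - g(-12) = -406 - 7*(-12) = -406 - 1*(-84) = -406 + 84 = -322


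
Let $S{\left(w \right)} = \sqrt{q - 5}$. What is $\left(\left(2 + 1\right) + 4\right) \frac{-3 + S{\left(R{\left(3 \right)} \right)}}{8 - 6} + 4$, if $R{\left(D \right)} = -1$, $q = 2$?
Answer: $- \frac{13}{2} + \frac{7 i \sqrt{3}}{2} \approx -6.5 + 6.0622 i$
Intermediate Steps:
$S{\left(w \right)} = i \sqrt{3}$ ($S{\left(w \right)} = \sqrt{2 - 5} = \sqrt{-3} = i \sqrt{3}$)
$\left(\left(2 + 1\right) + 4\right) \frac{-3 + S{\left(R{\left(3 \right)} \right)}}{8 - 6} + 4 = \left(\left(2 + 1\right) + 4\right) \frac{-3 + i \sqrt{3}}{8 - 6} + 4 = \left(3 + 4\right) \frac{-3 + i \sqrt{3}}{2} + 4 = 7 \left(-3 + i \sqrt{3}\right) \frac{1}{2} + 4 = 7 \left(- \frac{3}{2} + \frac{i \sqrt{3}}{2}\right) + 4 = \left(- \frac{21}{2} + \frac{7 i \sqrt{3}}{2}\right) + 4 = - \frac{13}{2} + \frac{7 i \sqrt{3}}{2}$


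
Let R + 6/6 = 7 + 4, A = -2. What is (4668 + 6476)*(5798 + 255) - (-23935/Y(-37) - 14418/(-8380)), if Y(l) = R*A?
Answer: 565259772977/8380 ≈ 6.7453e+7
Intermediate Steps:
R = 10 (R = -1 + (7 + 4) = -1 + 11 = 10)
Y(l) = -20 (Y(l) = 10*(-2) = -20)
(4668 + 6476)*(5798 + 255) - (-23935/Y(-37) - 14418/(-8380)) = (4668 + 6476)*(5798 + 255) - (-23935/(-20) - 14418/(-8380)) = 11144*6053 - (-23935*(-1/20) - 14418*(-1/8380)) = 67454632 - (4787/4 + 7209/4190) = 67454632 - 1*10043183/8380 = 67454632 - 10043183/8380 = 565259772977/8380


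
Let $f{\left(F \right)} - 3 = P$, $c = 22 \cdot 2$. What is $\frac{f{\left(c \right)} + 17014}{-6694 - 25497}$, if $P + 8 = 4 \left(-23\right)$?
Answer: $- \frac{16917}{32191} \approx -0.52552$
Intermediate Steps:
$P = -100$ ($P = -8 + 4 \left(-23\right) = -8 - 92 = -100$)
$c = 44$
$f{\left(F \right)} = -97$ ($f{\left(F \right)} = 3 - 100 = -97$)
$\frac{f{\left(c \right)} + 17014}{-6694 - 25497} = \frac{-97 + 17014}{-6694 - 25497} = \frac{16917}{-32191} = 16917 \left(- \frac{1}{32191}\right) = - \frac{16917}{32191}$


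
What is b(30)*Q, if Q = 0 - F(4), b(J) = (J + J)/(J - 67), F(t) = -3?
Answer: -180/37 ≈ -4.8649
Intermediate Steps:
b(J) = 2*J/(-67 + J) (b(J) = (2*J)/(-67 + J) = 2*J/(-67 + J))
Q = 3 (Q = 0 - 1*(-3) = 0 + 3 = 3)
b(30)*Q = (2*30/(-67 + 30))*3 = (2*30/(-37))*3 = (2*30*(-1/37))*3 = -60/37*3 = -180/37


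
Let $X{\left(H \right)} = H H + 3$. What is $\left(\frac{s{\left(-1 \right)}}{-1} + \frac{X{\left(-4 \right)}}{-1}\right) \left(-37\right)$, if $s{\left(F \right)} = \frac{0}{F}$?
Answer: $703$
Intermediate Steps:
$s{\left(F \right)} = 0$
$X{\left(H \right)} = 3 + H^{2}$ ($X{\left(H \right)} = H^{2} + 3 = 3 + H^{2}$)
$\left(\frac{s{\left(-1 \right)}}{-1} + \frac{X{\left(-4 \right)}}{-1}\right) \left(-37\right) = \left(\frac{0}{-1} + \frac{3 + \left(-4\right)^{2}}{-1}\right) \left(-37\right) = \left(0 \left(-1\right) + \left(3 + 16\right) \left(-1\right)\right) \left(-37\right) = \left(0 + 19 \left(-1\right)\right) \left(-37\right) = \left(0 - 19\right) \left(-37\right) = \left(-19\right) \left(-37\right) = 703$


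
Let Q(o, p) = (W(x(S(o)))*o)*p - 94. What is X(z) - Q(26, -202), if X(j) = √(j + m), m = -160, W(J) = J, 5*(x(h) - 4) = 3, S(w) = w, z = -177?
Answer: 121266/5 + I*√337 ≈ 24253.0 + 18.358*I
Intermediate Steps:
x(h) = 23/5 (x(h) = 4 + (⅕)*3 = 4 + ⅗ = 23/5)
X(j) = √(-160 + j) (X(j) = √(j - 160) = √(-160 + j))
Q(o, p) = -94 + 23*o*p/5 (Q(o, p) = (23*o/5)*p - 94 = 23*o*p/5 - 94 = -94 + 23*o*p/5)
X(z) - Q(26, -202) = √(-160 - 177) - (-94 + (23/5)*26*(-202)) = √(-337) - (-94 - 120796/5) = I*√337 - 1*(-121266/5) = I*√337 + 121266/5 = 121266/5 + I*√337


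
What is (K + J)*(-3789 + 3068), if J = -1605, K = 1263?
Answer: 246582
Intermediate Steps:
(K + J)*(-3789 + 3068) = (1263 - 1605)*(-3789 + 3068) = -342*(-721) = 246582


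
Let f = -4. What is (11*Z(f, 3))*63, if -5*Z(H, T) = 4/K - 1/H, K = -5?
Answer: 7623/100 ≈ 76.230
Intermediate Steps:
Z(H, T) = 4/25 + 1/(5*H) (Z(H, T) = -(4/(-5) - 1/H)/5 = -(4*(-1/5) - 1/H)/5 = -(-4/5 - 1/H)/5 = 4/25 + 1/(5*H))
(11*Z(f, 3))*63 = (11*((1/25)*(5 + 4*(-4))/(-4)))*63 = (11*((1/25)*(-1/4)*(5 - 16)))*63 = (11*((1/25)*(-1/4)*(-11)))*63 = (11*(11/100))*63 = (121/100)*63 = 7623/100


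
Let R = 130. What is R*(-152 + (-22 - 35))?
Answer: -27170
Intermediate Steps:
R*(-152 + (-22 - 35)) = 130*(-152 + (-22 - 35)) = 130*(-152 - 57) = 130*(-209) = -27170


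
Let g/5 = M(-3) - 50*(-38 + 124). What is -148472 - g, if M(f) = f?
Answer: -126957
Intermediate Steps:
g = -21515 (g = 5*(-3 - 50*(-38 + 124)) = 5*(-3 - 50*86) = 5*(-3 - 4300) = 5*(-4303) = -21515)
-148472 - g = -148472 - 1*(-21515) = -148472 + 21515 = -126957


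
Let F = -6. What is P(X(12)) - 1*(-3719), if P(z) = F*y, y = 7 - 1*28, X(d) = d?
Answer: 3845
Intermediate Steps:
y = -21 (y = 7 - 28 = -21)
P(z) = 126 (P(z) = -6*(-21) = 126)
P(X(12)) - 1*(-3719) = 126 - 1*(-3719) = 126 + 3719 = 3845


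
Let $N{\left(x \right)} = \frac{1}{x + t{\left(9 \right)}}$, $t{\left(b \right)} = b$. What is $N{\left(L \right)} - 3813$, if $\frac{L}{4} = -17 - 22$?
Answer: $- \frac{560512}{147} \approx -3813.0$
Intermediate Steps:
$L = -156$ ($L = 4 \left(-17 - 22\right) = 4 \left(-39\right) = -156$)
$N{\left(x \right)} = \frac{1}{9 + x}$ ($N{\left(x \right)} = \frac{1}{x + 9} = \frac{1}{9 + x}$)
$N{\left(L \right)} - 3813 = \frac{1}{9 - 156} - 3813 = \frac{1}{-147} - 3813 = - \frac{1}{147} - 3813 = - \frac{560512}{147}$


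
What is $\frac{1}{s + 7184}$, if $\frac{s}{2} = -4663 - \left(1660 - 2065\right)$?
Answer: $- \frac{1}{1332} \approx -0.00075075$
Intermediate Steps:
$s = -8516$ ($s = 2 \left(-4663 - \left(1660 - 2065\right)\right) = 2 \left(-4663 - -405\right) = 2 \left(-4663 + 405\right) = 2 \left(-4258\right) = -8516$)
$\frac{1}{s + 7184} = \frac{1}{-8516 + 7184} = \frac{1}{-1332} = - \frac{1}{1332}$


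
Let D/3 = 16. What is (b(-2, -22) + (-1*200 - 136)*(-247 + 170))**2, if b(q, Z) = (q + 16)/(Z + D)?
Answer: 113126613649/169 ≈ 6.6939e+8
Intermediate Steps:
D = 48 (D = 3*16 = 48)
b(q, Z) = (16 + q)/(48 + Z) (b(q, Z) = (q + 16)/(Z + 48) = (16 + q)/(48 + Z))
(b(-2, -22) + (-1*200 - 136)*(-247 + 170))**2 = ((16 - 2)/(48 - 22) + (-1*200 - 136)*(-247 + 170))**2 = (14/26 + (-200 - 136)*(-77))**2 = ((1/26)*14 - 336*(-77))**2 = (7/13 + 25872)**2 = (336343/13)**2 = 113126613649/169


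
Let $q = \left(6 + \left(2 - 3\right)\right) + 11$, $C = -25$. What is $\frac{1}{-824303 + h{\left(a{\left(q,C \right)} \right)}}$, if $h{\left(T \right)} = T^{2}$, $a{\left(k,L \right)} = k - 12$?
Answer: $- \frac{1}{824287} \approx -1.2132 \cdot 10^{-6}$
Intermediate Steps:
$q = 16$ ($q = \left(6 + \left(2 - 3\right)\right) + 11 = \left(6 - 1\right) + 11 = 5 + 11 = 16$)
$a{\left(k,L \right)} = -12 + k$ ($a{\left(k,L \right)} = k - 12 = -12 + k$)
$\frac{1}{-824303 + h{\left(a{\left(q,C \right)} \right)}} = \frac{1}{-824303 + \left(-12 + 16\right)^{2}} = \frac{1}{-824303 + 4^{2}} = \frac{1}{-824303 + 16} = \frac{1}{-824287} = - \frac{1}{824287}$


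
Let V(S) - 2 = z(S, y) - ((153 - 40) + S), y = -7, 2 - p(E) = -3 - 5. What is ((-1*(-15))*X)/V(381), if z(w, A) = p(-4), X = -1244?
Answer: 9330/241 ≈ 38.714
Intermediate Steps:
p(E) = 10 (p(E) = 2 - (-3 - 5) = 2 - 1*(-8) = 2 + 8 = 10)
z(w, A) = 10
V(S) = -101 - S (V(S) = 2 + (10 - ((153 - 40) + S)) = 2 + (10 - (113 + S)) = 2 + (10 + (-113 - S)) = 2 + (-103 - S) = -101 - S)
((-1*(-15))*X)/V(381) = (-1*(-15)*(-1244))/(-101 - 1*381) = (15*(-1244))/(-101 - 381) = -18660/(-482) = -18660*(-1/482) = 9330/241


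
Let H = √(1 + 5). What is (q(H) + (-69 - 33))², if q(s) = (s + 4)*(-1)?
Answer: (106 + √6)² ≈ 11761.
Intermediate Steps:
H = √6 ≈ 2.4495
q(s) = -4 - s (q(s) = (4 + s)*(-1) = -4 - s)
(q(H) + (-69 - 33))² = ((-4 - √6) + (-69 - 33))² = ((-4 - √6) - 102)² = (-106 - √6)²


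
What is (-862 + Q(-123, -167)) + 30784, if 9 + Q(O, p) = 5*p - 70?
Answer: 29008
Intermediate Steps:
Q(O, p) = -79 + 5*p (Q(O, p) = -9 + (5*p - 70) = -9 + (-70 + 5*p) = -79 + 5*p)
(-862 + Q(-123, -167)) + 30784 = (-862 + (-79 + 5*(-167))) + 30784 = (-862 + (-79 - 835)) + 30784 = (-862 - 914) + 30784 = -1776 + 30784 = 29008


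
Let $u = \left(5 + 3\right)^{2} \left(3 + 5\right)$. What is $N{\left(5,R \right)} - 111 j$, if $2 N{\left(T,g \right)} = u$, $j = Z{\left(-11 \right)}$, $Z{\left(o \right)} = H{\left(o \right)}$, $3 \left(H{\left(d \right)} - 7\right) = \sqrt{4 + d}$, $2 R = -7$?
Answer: $-521 - 37 i \sqrt{7} \approx -521.0 - 97.893 i$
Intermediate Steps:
$R = - \frac{7}{2}$ ($R = \frac{1}{2} \left(-7\right) = - \frac{7}{2} \approx -3.5$)
$H{\left(d \right)} = 7 + \frac{\sqrt{4 + d}}{3}$
$Z{\left(o \right)} = 7 + \frac{\sqrt{4 + o}}{3}$
$j = 7 + \frac{i \sqrt{7}}{3}$ ($j = 7 + \frac{\sqrt{4 - 11}}{3} = 7 + \frac{\sqrt{-7}}{3} = 7 + \frac{i \sqrt{7}}{3} \approx 7.0 + 0.88192 i$)
$u = 512$ ($u = 8^{2} \cdot 8 = 64 \cdot 8 = 512$)
$N{\left(T,g \right)} = 256$ ($N{\left(T,g \right)} = \frac{1}{2} \cdot 512 = 256$)
$N{\left(5,R \right)} - 111 j = 256 - 111 \left(7 + \frac{i \sqrt{7}}{3}\right) = 256 - \left(777 + 37 i \sqrt{7}\right) = -521 - 37 i \sqrt{7}$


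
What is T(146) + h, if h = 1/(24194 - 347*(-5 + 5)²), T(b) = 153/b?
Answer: 925457/883081 ≈ 1.0480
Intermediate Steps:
h = 1/24194 (h = 1/(24194 - 347*0²) = 1/(24194 - 347*0) = 1/(24194 + 0) = 1/24194 ≈ 4.1333e-5)
T(146) + h = 153/146 + 1/24194 = 925457/883081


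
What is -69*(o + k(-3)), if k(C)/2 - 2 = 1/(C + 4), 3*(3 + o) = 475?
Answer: -11132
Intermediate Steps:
o = 466/3 (o = -3 + (1/3)*475 = -3 + 475/3 = 466/3 ≈ 155.33)
k(C) = 4 + 2/(4 + C) (k(C) = 4 + 2/(C + 4) = 4 + 2/(4 + C))
-69*(o + k(-3)) = -69*(466/3 + 2*(9 + 2*(-3))/(4 - 3)) = -69*(466/3 + 2*(9 - 6)/1) = -69*(466/3 + 2*1*3) = -69*(466/3 + 6) = -69*484/3 = -11132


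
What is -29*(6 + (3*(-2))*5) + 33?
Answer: 729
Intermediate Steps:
-29*(6 + (3*(-2))*5) + 33 = -29*(6 - 6*5) + 33 = -29*(6 - 30) + 33 = -29*(-24) + 33 = 696 + 33 = 729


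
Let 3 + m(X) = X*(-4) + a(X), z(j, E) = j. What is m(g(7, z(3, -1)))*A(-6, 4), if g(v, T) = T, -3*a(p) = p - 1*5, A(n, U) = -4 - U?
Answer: 344/3 ≈ 114.67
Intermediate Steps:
a(p) = 5/3 - p/3 (a(p) = -(p - 1*5)/3 = -(p - 5)/3 = -(-5 + p)/3 = 5/3 - p/3)
m(X) = -4/3 - 13*X/3 (m(X) = -3 + (X*(-4) + (5/3 - X/3)) = -3 + (-4*X + (5/3 - X/3)) = -3 + (5/3 - 13*X/3) = -4/3 - 13*X/3)
m(g(7, z(3, -1)))*A(-6, 4) = (-4/3 - 13/3*3)*(-4 - 1*4) = (-4/3 - 13)*(-4 - 4) = -43/3*(-8) = 344/3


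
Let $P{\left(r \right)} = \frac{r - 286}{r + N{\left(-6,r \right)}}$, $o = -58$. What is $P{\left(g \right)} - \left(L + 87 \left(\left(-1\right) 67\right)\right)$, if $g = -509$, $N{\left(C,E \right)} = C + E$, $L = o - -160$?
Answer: $\frac{5865243}{1024} \approx 5727.8$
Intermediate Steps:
$L = 102$ ($L = -58 - -160 = -58 + 160 = 102$)
$P{\left(r \right)} = \frac{-286 + r}{-6 + 2 r}$ ($P{\left(r \right)} = \frac{r - 286}{r + \left(-6 + r\right)} = \frac{-286 + r}{-6 + 2 r}$)
$P{\left(g \right)} - \left(L + 87 \left(\left(-1\right) 67\right)\right) = \frac{-286 - 509}{2 \left(-3 - 509\right)} - \left(102 + 87 \left(\left(-1\right) 67\right)\right) = \frac{1}{2} \frac{1}{-512} \left(-795\right) - \left(102 + 87 \left(-67\right)\right) = \frac{1}{2} \left(- \frac{1}{512}\right) \left(-795\right) - \left(102 - 5829\right) = \frac{795}{1024} - -5727 = \frac{795}{1024} + 5727 = \frac{5865243}{1024}$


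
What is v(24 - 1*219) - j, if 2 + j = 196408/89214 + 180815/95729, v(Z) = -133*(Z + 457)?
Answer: -5131301398757/147247707 ≈ -34848.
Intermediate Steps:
v(Z) = -60781 - 133*Z (v(Z) = -133*(457 + Z) = -60781 - 133*Z)
j = 307800635/147247707 (j = -2 + (196408/89214 + 180815/95729) = -2 + (196408*(1/89214) + 180815*(1/95729)) = -2 + (98204/44607 + 6235/3301) = -2 + 602296049/147247707 = 307800635/147247707 ≈ 2.0904)
v(24 - 1*219) - j = (-60781 - 133*(24 - 1*219)) - 1*307800635/147247707 = (-60781 - 133*(24 - 219)) - 307800635/147247707 = (-60781 - 133*(-195)) - 307800635/147247707 = (-60781 + 25935) - 307800635/147247707 = -34846 - 307800635/147247707 = -5131301398757/147247707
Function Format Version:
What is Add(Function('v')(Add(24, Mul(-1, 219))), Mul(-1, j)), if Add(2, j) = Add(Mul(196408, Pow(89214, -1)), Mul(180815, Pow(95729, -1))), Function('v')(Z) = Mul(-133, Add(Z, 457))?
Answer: Rational(-5131301398757, 147247707) ≈ -34848.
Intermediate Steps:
Function('v')(Z) = Add(-60781, Mul(-133, Z)) (Function('v')(Z) = Mul(-133, Add(457, Z)) = Add(-60781, Mul(-133, Z)))
j = Rational(307800635, 147247707) (j = Add(-2, Add(Mul(196408, Pow(89214, -1)), Mul(180815, Pow(95729, -1)))) = Add(-2, Add(Mul(196408, Rational(1, 89214)), Mul(180815, Rational(1, 95729)))) = Add(-2, Add(Rational(98204, 44607), Rational(6235, 3301))) = Add(-2, Rational(602296049, 147247707)) = Rational(307800635, 147247707) ≈ 2.0904)
Add(Function('v')(Add(24, Mul(-1, 219))), Mul(-1, j)) = Add(Add(-60781, Mul(-133, Add(24, Mul(-1, 219)))), Mul(-1, Rational(307800635, 147247707))) = Add(Add(-60781, Mul(-133, Add(24, -219))), Rational(-307800635, 147247707)) = Add(Add(-60781, Mul(-133, -195)), Rational(-307800635, 147247707)) = Add(Add(-60781, 25935), Rational(-307800635, 147247707)) = Add(-34846, Rational(-307800635, 147247707)) = Rational(-5131301398757, 147247707)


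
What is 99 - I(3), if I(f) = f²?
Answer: 90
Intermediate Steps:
99 - I(3) = 99 - 1*3² = 99 - 1*9 = 99 - 9 = 90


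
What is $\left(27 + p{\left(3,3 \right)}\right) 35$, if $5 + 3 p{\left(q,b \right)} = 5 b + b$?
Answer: $\frac{3290}{3} \approx 1096.7$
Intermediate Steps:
$p{\left(q,b \right)} = - \frac{5}{3} + 2 b$ ($p{\left(q,b \right)} = - \frac{5}{3} + \frac{5 b + b}{3} = - \frac{5}{3} + \frac{6 b}{3} = - \frac{5}{3} + 2 b$)
$\left(27 + p{\left(3,3 \right)}\right) 35 = \left(27 + \left(- \frac{5}{3} + 2 \cdot 3\right)\right) 35 = \left(27 + \left(- \frac{5}{3} + 6\right)\right) 35 = \left(27 + \frac{13}{3}\right) 35 = \frac{94}{3} \cdot 35 = \frac{3290}{3}$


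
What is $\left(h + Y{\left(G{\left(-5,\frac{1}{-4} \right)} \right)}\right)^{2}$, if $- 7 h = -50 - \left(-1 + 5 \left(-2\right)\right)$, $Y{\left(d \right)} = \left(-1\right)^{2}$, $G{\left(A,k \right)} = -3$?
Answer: $\frac{2116}{49} \approx 43.184$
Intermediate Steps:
$Y{\left(d \right)} = 1$
$h = \frac{39}{7}$ ($h = - \frac{-50 - \left(-1 + 5 \left(-2\right)\right)}{7} = - \frac{-50 - \left(-1 - 10\right)}{7} = - \frac{-50 - -11}{7} = - \frac{-50 + 11}{7} = \left(- \frac{1}{7}\right) \left(-39\right) = \frac{39}{7} \approx 5.5714$)
$\left(h + Y{\left(G{\left(-5,\frac{1}{-4} \right)} \right)}\right)^{2} = \left(\frac{39}{7} + 1\right)^{2} = \left(\frac{46}{7}\right)^{2} = \frac{2116}{49}$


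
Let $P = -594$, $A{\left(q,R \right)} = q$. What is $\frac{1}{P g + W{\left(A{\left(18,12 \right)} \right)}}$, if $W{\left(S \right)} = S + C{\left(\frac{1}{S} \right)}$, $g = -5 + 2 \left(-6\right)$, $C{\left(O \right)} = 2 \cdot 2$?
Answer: $\frac{1}{10120} \approx 9.8814 \cdot 10^{-5}$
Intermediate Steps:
$C{\left(O \right)} = 4$
$g = -17$ ($g = -5 - 12 = -17$)
$W{\left(S \right)} = 4 + S$ ($W{\left(S \right)} = S + 4 = 4 + S$)
$\frac{1}{P g + W{\left(A{\left(18,12 \right)} \right)}} = \frac{1}{\left(-594\right) \left(-17\right) + \left(4 + 18\right)} = \frac{1}{10098 + 22} = \frac{1}{10120}$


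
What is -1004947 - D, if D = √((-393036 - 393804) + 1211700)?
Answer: -1004947 - 2*√106215 ≈ -1.0056e+6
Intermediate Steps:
D = 2*√106215 (D = √(-786840 + 1211700) = √424860 = 2*√106215 ≈ 651.81)
-1004947 - D = -1004947 - 2*√106215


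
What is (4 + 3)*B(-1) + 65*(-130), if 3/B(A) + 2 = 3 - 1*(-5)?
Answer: -16893/2 ≈ -8446.5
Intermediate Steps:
B(A) = ½ (B(A) = 3/(-2 + (3 - 1*(-5))) = 3/(-2 + (3 + 5)) = 3/(-2 + 8) = 3/6 = 3*(⅙) = ½)
(4 + 3)*B(-1) + 65*(-130) = (4 + 3)*(½) + 65*(-130) = 7*(½) - 8450 = 7/2 - 8450 = -16893/2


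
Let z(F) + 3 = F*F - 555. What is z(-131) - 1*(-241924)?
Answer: 258527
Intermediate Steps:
z(F) = -558 + F² (z(F) = -3 + (F*F - 555) = -3 + (F² - 555) = -3 + (-555 + F²) = -558 + F²)
z(-131) - 1*(-241924) = (-558 + (-131)²) - 1*(-241924) = (-558 + 17161) + 241924 = 16603 + 241924 = 258527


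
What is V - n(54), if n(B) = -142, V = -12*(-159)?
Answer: 2050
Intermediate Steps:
V = 1908
V - n(54) = 1908 - 1*(-142) = 1908 + 142 = 2050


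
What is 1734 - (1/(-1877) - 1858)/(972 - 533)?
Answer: 1432308669/824003 ≈ 1738.2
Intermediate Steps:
1734 - (1/(-1877) - 1858)/(972 - 533) = 1734 - (-1/1877 - 1858)/439 = 1734 - (-3487467)/(1877*439) = 1734 - 1*(-3487467/824003) = 1734 + 3487467/824003 = 1432308669/824003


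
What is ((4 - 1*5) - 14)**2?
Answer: 225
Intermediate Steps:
((4 - 1*5) - 14)**2 = ((4 - 5) - 14)**2 = (-1 - 14)**2 = (-15)**2 = 225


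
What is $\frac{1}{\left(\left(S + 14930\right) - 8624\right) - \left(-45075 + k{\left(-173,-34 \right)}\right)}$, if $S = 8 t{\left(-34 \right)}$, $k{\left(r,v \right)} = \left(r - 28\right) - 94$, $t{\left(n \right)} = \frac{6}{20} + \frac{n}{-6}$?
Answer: $\frac{15}{775856} \approx 1.9333 \cdot 10^{-5}$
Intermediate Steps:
$t{\left(n \right)} = \frac{3}{10} - \frac{n}{6}$ ($t{\left(n \right)} = 6 \cdot \frac{1}{20} + n \left(- \frac{1}{6}\right) = \frac{3}{10} - \frac{n}{6}$)
$k{\left(r,v \right)} = -122 + r$ ($k{\left(r,v \right)} = \left(-28 + r\right) - 94 = -122 + r$)
$S = \frac{716}{15}$ ($S = 8 \left(\frac{3}{10} - - \frac{17}{3}\right) = 8 \left(\frac{3}{10} + \frac{17}{3}\right) = 8 \cdot \frac{179}{30} = \frac{716}{15} \approx 47.733$)
$\frac{1}{\left(\left(S + 14930\right) - 8624\right) - \left(-45075 + k{\left(-173,-34 \right)}\right)} = \frac{1}{\left(\left(\frac{716}{15} + 14930\right) - 8624\right) + \left(45075 - \left(-122 - 173\right)\right)} = \frac{1}{\left(\frac{224666}{15} - 8624\right) + \left(45075 - -295\right)} = \frac{1}{\frac{95306}{15} + \left(45075 + 295\right)} = \frac{1}{\frac{95306}{15} + 45370} = \frac{1}{\frac{775856}{15}} = \frac{15}{775856}$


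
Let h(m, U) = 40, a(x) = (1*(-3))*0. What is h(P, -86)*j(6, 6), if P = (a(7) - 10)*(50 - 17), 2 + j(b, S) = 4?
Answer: 80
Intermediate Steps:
a(x) = 0 (a(x) = -3*0 = 0)
j(b, S) = 2 (j(b, S) = -2 + 4 = 2)
P = -330 (P = (0 - 10)*(50 - 17) = -10*33 = -330)
h(P, -86)*j(6, 6) = 40*2 = 80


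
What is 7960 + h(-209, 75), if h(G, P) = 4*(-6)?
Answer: 7936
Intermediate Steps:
h(G, P) = -24
7960 + h(-209, 75) = 7960 - 24 = 7936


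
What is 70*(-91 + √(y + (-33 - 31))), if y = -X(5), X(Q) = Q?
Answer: -6370 + 70*I*√69 ≈ -6370.0 + 581.46*I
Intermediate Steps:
y = -5 (y = -1*5 = -5)
70*(-91 + √(y + (-33 - 31))) = 70*(-91 + √(-5 + (-33 - 31))) = 70*(-91 + √(-5 - 64)) = 70*(-91 + √(-69)) = 70*(-91 + I*√69) = -6370 + 70*I*√69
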